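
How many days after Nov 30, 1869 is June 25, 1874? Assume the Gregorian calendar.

Nov 30, 1869 → Nov 30, 1870: 365 days.
Nov 30, 1870 → Nov 30, 1871: 365 days.
Nov 30, 1871 → Nov 30, 1872: 366 days (Feb 29, 1872 is in that span).
Nov 30, 1872 → Nov 30, 1873: 365 days.
Nov 30, 1873 → Dec 30, 1873: 30 days (November has 30).
Dec 30, 1873 → Jan 30, 1874: 31 days (December has 31).
Jan 30, 1874 → Feb 28, 1874: 29 days (January has 31).
Feb 28, 1874 → Mar 28, 1874: 28 days (February has 28).
Mar 28, 1874 → Apr 28, 1874: 31 days (March has 31).
Apr 28, 1874 → May 28, 1874: 30 days (April has 30).
May 28, 1874 → Jun 25, 1874: 28 days.
Total: 1668 days.

1668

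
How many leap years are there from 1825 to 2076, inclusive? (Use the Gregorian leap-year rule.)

62

Multiples of 4 in [1825,2076]: 63.
Of those, multiples of 100: 2 (not leap unless ÷400).
Multiples of 400: 1.
Leap years = 63 − 2 + 1 = 62.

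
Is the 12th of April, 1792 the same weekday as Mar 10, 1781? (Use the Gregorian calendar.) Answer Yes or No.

From Mar 10, 1781 to Apr 12, 1792 is 4051 days.
4051 mod 7 = 5, so they are different weekdays.
(Mar 10, 1781 is a Saturday; Apr 12, 1792 is a Thursday.)

No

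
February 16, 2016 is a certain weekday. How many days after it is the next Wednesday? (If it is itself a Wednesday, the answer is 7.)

Feb 16, 2016 is a Tuesday.
From Tuesday to the next Wednesday is 1 day.

1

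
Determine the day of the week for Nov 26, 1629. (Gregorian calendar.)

Doomsday rule: the anchor day for the 1600s is Tuesday. For year 29: 29÷12 = 2 r 5, and 5÷4 = 1, so 2+5+1 = 8.
Tuesday + 8 ≡ Wednesday — that's 1629's doomsday.
In November the doomsday date is Nov 7.
Nov 26 is 19 days after Nov 7; 19 mod 7 = 5, so Wednesday + 5 = Monday.

Monday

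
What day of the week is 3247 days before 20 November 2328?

Nov 20, 2328 is a Tuesday.
3247 mod 7 = 6, so 3247 days before a Tuesday is Tuesday − 6 = Wednesday.

Wednesday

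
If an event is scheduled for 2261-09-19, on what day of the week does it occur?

Thursday

Doomsday rule: the anchor day for the 2200s is Friday. For year 61: 61÷12 = 5 r 1, and 1÷4 = 0, so 5+1+0 = 6.
Friday + 6 ≡ Thursday — that's 2261's doomsday.
In September the doomsday date is Sep 5.
Sep 19 is 14 days after Sep 5; 14 mod 7 = 0, so Thursday + 0 = Thursday.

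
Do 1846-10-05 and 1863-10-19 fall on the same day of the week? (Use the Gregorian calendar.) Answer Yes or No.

Yes

From Oct 5, 1846 to Oct 19, 1863 is 6223 days.
6223 mod 7 = 0, so they are the same weekday.
(Oct 5, 1846 is a Monday; Oct 19, 1863 is a Monday.)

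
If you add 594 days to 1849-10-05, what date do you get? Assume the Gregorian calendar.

May 22, 1851

+365 (one year) → Oct 5, 1850 (229 left).
Oct has 31 days: +27 → Nov 1, 1850 (202 left).
Nov has 30 days: +30 → Dec 1, 1850 (172 left).
Dec has 31 days: +31 → Jan 1, 1851 (141 left).
Jan has 31 days: +31 → Feb 1, 1851 (110 left).
Feb has 28 days: +28 → Mar 1, 1851 (82 left).
Mar has 31 days: +31 → Apr 1, 1851 (51 left).
Apr has 30 days: +30 → May 1, 1851 (21 left).
+21 → May 22, 1851.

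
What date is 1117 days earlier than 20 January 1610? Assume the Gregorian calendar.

−365 (one year) → Jan 20, 1609 (752 left).
−366 (one year; includes Feb 29, 1608) → Jan 20, 1608 (386 left).
−20 → Dec 31, 1607 (end of Dec, 31 days; 366 left).
−31 → Nov 30, 1607 (end of Nov, 30 days; 335 left).
−30 → Oct 31, 1607 (end of Oct, 31 days; 305 left).
−31 → Sep 30, 1607 (end of Sep, 30 days; 274 left).
−30 → Aug 31, 1607 (end of Aug, 31 days; 244 left).
−31 → Jul 31, 1607 (end of Jul, 31 days; 213 left).
−31 → Jun 30, 1607 (end of Jun, 30 days; 182 left).
−30 → May 31, 1607 (end of May, 31 days; 152 left).
−31 → Apr 30, 1607 (end of Apr, 30 days; 121 left).
−30 → Mar 31, 1607 (end of Mar, 31 days; 91 left).
−31 → Feb 28, 1607 (end of Feb, 28 days; 60 left).
−28 → Jan 31, 1607 (end of Jan, 31 days; 32 left).
−31 → Dec 31, 1606 (end of Dec, 31 days; 1 left).
−1 → Dec 30, 1606.

December 30, 1606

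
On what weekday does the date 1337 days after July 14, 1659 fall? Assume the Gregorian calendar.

Monday

First find the weekday of Jul 14, 1659. Doomsday rule: the anchor day for the 1600s is Tuesday. For year 59: 59÷12 = 4 r 11, and 11÷4 = 2, so 4+11+2 = 17.
Tuesday + 17 ≡ Friday — that's 1659's doomsday.
In July the doomsday date is Jul 11.
Jul 14 is 3 days after Jul 11; 3 mod 7 = 3, so Friday + 3 = Monday.
1337 mod 7 = 0, so 1337 days after a Monday is Monday + 0 = Monday.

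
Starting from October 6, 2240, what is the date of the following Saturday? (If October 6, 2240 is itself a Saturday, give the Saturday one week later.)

October 10, 2240

Oct 6, 2240 is a Tuesday.
From Tuesday to the next Saturday is 4 days.
Oct 6, 2240 + 4 = Oct 10, 2240.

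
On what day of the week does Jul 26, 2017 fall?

Wednesday

Doomsday rule: the anchor day for the 2000s is Tuesday. For year 17: 17÷12 = 1 r 5, and 5÷4 = 1, so 1+5+1 = 7.
Tuesday + 7 ≡ Tuesday — that's 2017's doomsday.
In July the doomsday date is Jul 11.
Jul 26 is 15 days after Jul 11; 15 mod 7 = 1, so Tuesday + 1 = Wednesday.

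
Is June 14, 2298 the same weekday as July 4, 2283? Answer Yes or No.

No

From Jul 4, 2283 to Jun 14, 2298 is 5459 days.
5459 mod 7 = 6, so they are different weekdays.
(Jul 4, 2283 is a Wednesday; Jun 14, 2298 is a Tuesday.)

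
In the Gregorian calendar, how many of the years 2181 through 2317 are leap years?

32

Multiples of 4 in [2181,2317]: 34.
Of those, multiples of 100: 2 (not leap unless ÷400).
Multiples of 400: 0.
Leap years = 34 − 2 + 0 = 32.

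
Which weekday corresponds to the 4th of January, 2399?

Monday

Doomsday rule: the anchor day for the 2300s is Wednesday. For year 99: 99÷12 = 8 r 3, and 3÷4 = 0, so 8+3+0 = 11.
Wednesday + 11 ≡ Sunday — that's 2399's doomsday.
In January the doomsday date is Jan 3 (2399 is not a leap year).
Jan 4 is 1 day after Jan 3; 1 mod 7 = 1, so Sunday + 1 = Monday.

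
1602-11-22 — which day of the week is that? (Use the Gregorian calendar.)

Friday

Doomsday rule: the anchor day for the 1600s is Tuesday. For year 02: 2÷12 = 0 r 2, and 2÷4 = 0, so 0+2+0 = 2.
Tuesday + 2 ≡ Thursday — that's 1602's doomsday.
In November the doomsday date is Nov 7.
Nov 22 is 15 days after Nov 7; 15 mod 7 = 1, so Thursday + 1 = Friday.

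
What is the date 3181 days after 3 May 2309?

+365 (one year) → May 3, 2310 (2816 left).
+365 (one year) → May 3, 2311 (2451 left).
+366 (one year; includes Feb 29, 2312) → May 3, 2312 (2085 left).
+365 (one year) → May 3, 2313 (1720 left).
+365 (one year) → May 3, 2314 (1355 left).
+365 (one year) → May 3, 2315 (990 left).
+366 (one year; includes Feb 29, 2316) → May 3, 2316 (624 left).
+365 (one year) → May 3, 2317 (259 left).
May has 31 days: +29 → Jun 1, 2317 (230 left).
Jun has 30 days: +30 → Jul 1, 2317 (200 left).
Jul has 31 days: +31 → Aug 1, 2317 (169 left).
Aug has 31 days: +31 → Sep 1, 2317 (138 left).
Sep has 30 days: +30 → Oct 1, 2317 (108 left).
Oct has 31 days: +31 → Nov 1, 2317 (77 left).
Nov has 30 days: +30 → Dec 1, 2317 (47 left).
Dec has 31 days: +31 → Jan 1, 2318 (16 left).
+16 → Jan 17, 2318.

January 17, 2318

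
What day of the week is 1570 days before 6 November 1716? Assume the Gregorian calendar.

Nov 6, 1716 is a Friday.
1570 mod 7 = 2, so 1570 days before a Friday is Friday − 2 = Wednesday.

Wednesday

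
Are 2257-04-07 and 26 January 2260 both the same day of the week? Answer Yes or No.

From Apr 7, 2257 to Jan 26, 2260 is 1024 days.
1024 mod 7 = 2, so they are different weekdays.
(Apr 7, 2257 is a Tuesday; Jan 26, 2260 is a Thursday.)

No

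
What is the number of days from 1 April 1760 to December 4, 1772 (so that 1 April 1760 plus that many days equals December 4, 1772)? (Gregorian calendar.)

Apr 1, 1760 → Apr 1, 1761: 365 days.
Apr 1, 1761 → Apr 1, 1762: 365 days.
Apr 1, 1762 → Apr 1, 1763: 365 days.
Apr 1, 1763 → Apr 1, 1764: 366 days (Feb 29, 1764 is in that span).
Apr 1, 1764 → Apr 1, 1765: 365 days.
Apr 1, 1765 → Apr 1, 1766: 365 days.
Apr 1, 1766 → Apr 1, 1767: 365 days.
Apr 1, 1767 → Apr 1, 1768: 366 days (Feb 29, 1768 is in that span).
Apr 1, 1768 → Apr 1, 1769: 365 days.
Apr 1, 1769 → Apr 1, 1770: 365 days.
Apr 1, 1770 → Apr 1, 1771: 365 days.
Apr 1, 1771 → Apr 1, 1772: 366 days (Feb 29, 1772 is in that span).
Apr 1, 1772 → May 1, 1772: 30 days (April has 30).
May 1, 1772 → Jun 1, 1772: 31 days (May has 31).
Jun 1, 1772 → Jul 1, 1772: 30 days (June has 30).
Jul 1, 1772 → Aug 1, 1772: 31 days (July has 31).
Aug 1, 1772 → Sep 1, 1772: 31 days (August has 31).
Sep 1, 1772 → Oct 1, 1772: 30 days (September has 30).
Oct 1, 1772 → Nov 1, 1772: 31 days (October has 31).
Nov 1, 1772 → Dec 1, 1772: 30 days (November has 30).
Dec 1, 1772 → Dec 4, 1772: 3 days.
Total: 4630 days.

4630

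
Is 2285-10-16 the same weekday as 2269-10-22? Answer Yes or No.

From Oct 22, 2269 to Oct 16, 2285 is 5838 days.
5838 mod 7 = 0, so they are the same weekday.
(Oct 22, 2269 is a Friday; Oct 16, 2285 is a Friday.)

Yes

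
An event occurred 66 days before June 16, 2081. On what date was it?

−16 → May 31, 2081 (end of May, 31 days; 50 left).
−31 → Apr 30, 2081 (end of Apr, 30 days; 19 left).
−19 → Apr 11, 2081.

April 11, 2081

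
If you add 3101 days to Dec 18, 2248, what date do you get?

June 15, 2257

+365 (one year) → Dec 18, 2249 (2736 left).
+365 (one year) → Dec 18, 2250 (2371 left).
+365 (one year) → Dec 18, 2251 (2006 left).
+366 (one year; includes Feb 29, 2252) → Dec 18, 2252 (1640 left).
+365 (one year) → Dec 18, 2253 (1275 left).
+365 (one year) → Dec 18, 2254 (910 left).
+365 (one year) → Dec 18, 2255 (545 left).
+366 (one year; includes Feb 29, 2256) → Dec 18, 2256 (179 left).
Dec has 31 days: +14 → Jan 1, 2257 (165 left).
Jan has 31 days: +31 → Feb 1, 2257 (134 left).
Feb has 28 days: +28 → Mar 1, 2257 (106 left).
Mar has 31 days: +31 → Apr 1, 2257 (75 left).
Apr has 30 days: +30 → May 1, 2257 (45 left).
May has 31 days: +31 → Jun 1, 2257 (14 left).
+14 → Jun 15, 2257.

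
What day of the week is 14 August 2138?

Doomsday rule: the anchor day for the 2100s is Sunday. For year 38: 38÷12 = 3 r 2, and 2÷4 = 0, so 3+2+0 = 5.
Sunday + 5 ≡ Friday — that's 2138's doomsday.
In August the doomsday date is Aug 8.
Aug 14 is 6 days after Aug 8; 6 mod 7 = 6, so Friday + 6 = Thursday.

Thursday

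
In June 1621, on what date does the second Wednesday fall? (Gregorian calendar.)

June 1, 1621 is a Tuesday.
The first Wednesday is therefore June 2 (1 days later).
The second Wednesday is 2 + 1×7 = June 9.

June 9, 1621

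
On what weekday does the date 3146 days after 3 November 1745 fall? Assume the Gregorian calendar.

Saturday

Nov 3, 1745 is a Wednesday.
3146 mod 7 = 3, so 3146 days after a Wednesday is Wednesday + 3 = Saturday.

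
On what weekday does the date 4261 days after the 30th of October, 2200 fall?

Oct 30, 2200 is a Thursday.
4261 mod 7 = 5, so 4261 days after a Thursday is Thursday + 5 = Tuesday.

Tuesday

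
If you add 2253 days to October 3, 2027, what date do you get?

December 3, 2033

+366 (one year; includes Feb 29, 2028) → Oct 3, 2028 (1887 left).
+365 (one year) → Oct 3, 2029 (1522 left).
+365 (one year) → Oct 3, 2030 (1157 left).
+365 (one year) → Oct 3, 2031 (792 left).
+366 (one year; includes Feb 29, 2032) → Oct 3, 2032 (426 left).
+365 (one year) → Oct 3, 2033 (61 left).
Oct has 31 days: +29 → Nov 1, 2033 (32 left).
Nov has 30 days: +30 → Dec 1, 2033 (2 left).
+2 → Dec 3, 2033.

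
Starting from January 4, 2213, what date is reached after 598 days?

August 25, 2214

+365 (one year) → Jan 4, 2214 (233 left).
Jan has 31 days: +28 → Feb 1, 2214 (205 left).
Feb has 28 days: +28 → Mar 1, 2214 (177 left).
Mar has 31 days: +31 → Apr 1, 2214 (146 left).
Apr has 30 days: +30 → May 1, 2214 (116 left).
May has 31 days: +31 → Jun 1, 2214 (85 left).
Jun has 30 days: +30 → Jul 1, 2214 (55 left).
Jul has 31 days: +31 → Aug 1, 2214 (24 left).
+24 → Aug 25, 2214.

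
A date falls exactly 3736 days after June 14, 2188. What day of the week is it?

Thursday

Jun 14, 2188 is a Saturday.
3736 mod 7 = 5, so 3736 days after a Saturday is Saturday + 5 = Thursday.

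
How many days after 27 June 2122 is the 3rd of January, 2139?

6034

Jun 27, 2122 → Jun 27, 2123: 365 days.
Jun 27, 2123 → Jun 27, 2124: 366 days (Feb 29, 2124 is in that span).
Jun 27, 2124 → Jun 27, 2125: 365 days.
Jun 27, 2125 → Jun 27, 2126: 365 days.
Jun 27, 2126 → Jun 27, 2127: 365 days.
Jun 27, 2127 → Jun 27, 2128: 366 days (Feb 29, 2128 is in that span).
Jun 27, 2128 → Jun 27, 2129: 365 days.
Jun 27, 2129 → Jun 27, 2130: 365 days.
Jun 27, 2130 → Jun 27, 2131: 365 days.
Jun 27, 2131 → Jun 27, 2132: 366 days (Feb 29, 2132 is in that span).
Jun 27, 2132 → Jun 27, 2133: 365 days.
Jun 27, 2133 → Jun 27, 2134: 365 days.
Jun 27, 2134 → Jun 27, 2135: 365 days.
Jun 27, 2135 → Jun 27, 2136: 366 days (Feb 29, 2136 is in that span).
Jun 27, 2136 → Jun 27, 2137: 365 days.
Jun 27, 2137 → Jun 27, 2138: 365 days.
Jun 27, 2138 → Jul 27, 2138: 30 days (June has 30).
Jul 27, 2138 → Aug 27, 2138: 31 days (July has 31).
Aug 27, 2138 → Sep 27, 2138: 31 days (August has 31).
Sep 27, 2138 → Oct 27, 2138: 30 days (September has 30).
Oct 27, 2138 → Nov 27, 2138: 31 days (October has 31).
Nov 27, 2138 → Dec 27, 2138: 30 days (November has 30).
Dec 27, 2138 → Jan 3, 2139: 7 days.
Total: 6034 days.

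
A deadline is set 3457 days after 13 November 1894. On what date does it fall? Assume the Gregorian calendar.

+365 (one year) → Nov 13, 1895 (3092 left).
+366 (one year; includes Feb 29, 1896) → Nov 13, 1896 (2726 left).
+365 (one year) → Nov 13, 1897 (2361 left).
+365 (one year) → Nov 13, 1898 (1996 left).
+365 (one year) → Nov 13, 1899 (1631 left).
+365 (one year) → Nov 13, 1900 (1266 left).
+365 (one year) → Nov 13, 1901 (901 left).
+365 (one year) → Nov 13, 1902 (536 left).
+365 (one year) → Nov 13, 1903 (171 left).
Nov has 30 days: +18 → Dec 1, 1903 (153 left).
Dec has 31 days: +31 → Jan 1, 1904 (122 left).
Jan has 31 days: +31 → Feb 1, 1904 (91 left).
Feb has 29 days: +29 → Mar 1, 1904 (62 left).
Mar has 31 days: +31 → Apr 1, 1904 (31 left).
Apr has 30 days: +30 → May 1, 1904 (1 left).
+1 → May 2, 1904.

May 2, 1904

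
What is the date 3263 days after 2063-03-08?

+366 (one year; includes Feb 29, 2064) → Mar 8, 2064 (2897 left).
+365 (one year) → Mar 8, 2065 (2532 left).
+365 (one year) → Mar 8, 2066 (2167 left).
+365 (one year) → Mar 8, 2067 (1802 left).
+366 (one year; includes Feb 29, 2068) → Mar 8, 2068 (1436 left).
+365 (one year) → Mar 8, 2069 (1071 left).
+365 (one year) → Mar 8, 2070 (706 left).
+365 (one year) → Mar 8, 2071 (341 left).
Mar has 31 days: +24 → Apr 1, 2071 (317 left).
Apr has 30 days: +30 → May 1, 2071 (287 left).
May has 31 days: +31 → Jun 1, 2071 (256 left).
Jun has 30 days: +30 → Jul 1, 2071 (226 left).
Jul has 31 days: +31 → Aug 1, 2071 (195 left).
Aug has 31 days: +31 → Sep 1, 2071 (164 left).
Sep has 30 days: +30 → Oct 1, 2071 (134 left).
Oct has 31 days: +31 → Nov 1, 2071 (103 left).
Nov has 30 days: +30 → Dec 1, 2071 (73 left).
Dec has 31 days: +31 → Jan 1, 2072 (42 left).
Jan has 31 days: +31 → Feb 1, 2072 (11 left).
+11 → Feb 12, 2072.

February 12, 2072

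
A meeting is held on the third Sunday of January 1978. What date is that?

January 1, 1978 is a Sunday.
The first Sunday is therefore January 1 (same day).
The third Sunday is 1 + 2×7 = January 15.

January 15, 1978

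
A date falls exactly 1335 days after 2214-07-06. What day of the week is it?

Monday

First find the weekday of Jul 6, 2214. Doomsday rule: the anchor day for the 2200s is Friday. For year 14: 14÷12 = 1 r 2, and 2÷4 = 0, so 1+2+0 = 3.
Friday + 3 ≡ Monday — that's 2214's doomsday.
In July the doomsday date is Jul 11.
Jul 6 is 5 days before Jul 11; 5 mod 7 = 5, so Monday − 5 = Wednesday.
1335 mod 7 = 5, so 1335 days after a Wednesday is Wednesday + 5 = Monday.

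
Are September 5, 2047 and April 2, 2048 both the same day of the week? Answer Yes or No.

Yes

From Sep 5, 2047 to Apr 2, 2048 is 210 days.
210 mod 7 = 0, so they are the same weekday.
(Sep 5, 2047 is a Thursday; Apr 2, 2048 is a Thursday.)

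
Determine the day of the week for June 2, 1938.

Doomsday rule: the anchor day for the 1900s is Wednesday. For year 38: 38÷12 = 3 r 2, and 2÷4 = 0, so 3+2+0 = 5.
Wednesday + 5 ≡ Monday — that's 1938's doomsday.
In June the doomsday date is Jun 6.
Jun 2 is 4 days before Jun 6; 4 mod 7 = 4, so Monday − 4 = Thursday.

Thursday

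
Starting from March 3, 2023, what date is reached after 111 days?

Mar has 31 days: +29 → Apr 1, 2023 (82 left).
Apr has 30 days: +30 → May 1, 2023 (52 left).
May has 31 days: +31 → Jun 1, 2023 (21 left).
+21 → Jun 22, 2023.

June 22, 2023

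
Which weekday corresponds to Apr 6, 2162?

Tuesday

Doomsday rule: the anchor day for the 2100s is Sunday. For year 62: 62÷12 = 5 r 2, and 2÷4 = 0, so 5+2+0 = 7.
Sunday + 7 ≡ Sunday — that's 2162's doomsday.
In April the doomsday date is Apr 4.
Apr 6 is 2 days after Apr 4; 2 mod 7 = 2, so Sunday + 2 = Tuesday.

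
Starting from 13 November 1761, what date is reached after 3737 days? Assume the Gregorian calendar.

+365 (one year) → Nov 13, 1762 (3372 left).
+365 (one year) → Nov 13, 1763 (3007 left).
+366 (one year; includes Feb 29, 1764) → Nov 13, 1764 (2641 left).
+365 (one year) → Nov 13, 1765 (2276 left).
+365 (one year) → Nov 13, 1766 (1911 left).
+365 (one year) → Nov 13, 1767 (1546 left).
+366 (one year; includes Feb 29, 1768) → Nov 13, 1768 (1180 left).
+365 (one year) → Nov 13, 1769 (815 left).
+365 (one year) → Nov 13, 1770 (450 left).
+365 (one year) → Nov 13, 1771 (85 left).
Nov has 30 days: +18 → Dec 1, 1771 (67 left).
Dec has 31 days: +31 → Jan 1, 1772 (36 left).
Jan has 31 days: +31 → Feb 1, 1772 (5 left).
+5 → Feb 6, 1772.

February 6, 1772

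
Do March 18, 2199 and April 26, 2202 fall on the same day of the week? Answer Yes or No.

From Mar 18, 2199 to Apr 26, 2202 is 1134 days.
1134 mod 7 = 0, so they are the same weekday.
(Mar 18, 2199 is a Monday; Apr 26, 2202 is a Monday.)

Yes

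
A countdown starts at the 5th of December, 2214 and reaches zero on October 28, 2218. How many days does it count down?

1423

Dec 5, 2214 → Dec 5, 2215: 365 days.
Dec 5, 2215 → Dec 5, 2216: 366 days (Feb 29, 2216 is in that span).
Dec 5, 2216 → Dec 5, 2217: 365 days.
Dec 5, 2217 → Jan 5, 2218: 31 days (December has 31).
Jan 5, 2218 → Feb 5, 2218: 31 days (January has 31).
Feb 5, 2218 → Mar 5, 2218: 28 days (February has 28).
Mar 5, 2218 → Apr 5, 2218: 31 days (March has 31).
Apr 5, 2218 → May 5, 2218: 30 days (April has 30).
May 5, 2218 → Jun 5, 2218: 31 days (May has 31).
Jun 5, 2218 → Jul 5, 2218: 30 days (June has 30).
Jul 5, 2218 → Aug 5, 2218: 31 days (July has 31).
Aug 5, 2218 → Sep 5, 2218: 31 days (August has 31).
Sep 5, 2218 → Oct 5, 2218: 30 days (September has 30).
Oct 5, 2218 → Oct 28, 2218: 23 days.
Total: 1423 days.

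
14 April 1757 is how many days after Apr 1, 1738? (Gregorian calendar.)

6953

Apr 1, 1738 → Apr 1, 1739: 365 days.
Apr 1, 1739 → Apr 1, 1740: 366 days (Feb 29, 1740 is in that span).
Apr 1, 1740 → Apr 1, 1741: 365 days.
Apr 1, 1741 → Apr 1, 1742: 365 days.
Apr 1, 1742 → Apr 1, 1743: 365 days.
Apr 1, 1743 → Apr 1, 1744: 366 days (Feb 29, 1744 is in that span).
Apr 1, 1744 → Apr 1, 1745: 365 days.
Apr 1, 1745 → Apr 1, 1746: 365 days.
Apr 1, 1746 → Apr 1, 1747: 365 days.
Apr 1, 1747 → Apr 1, 1748: 366 days (Feb 29, 1748 is in that span).
Apr 1, 1748 → Apr 1, 1749: 365 days.
Apr 1, 1749 → Apr 1, 1750: 365 days.
Apr 1, 1750 → Apr 1, 1751: 365 days.
Apr 1, 1751 → Apr 1, 1752: 366 days (Feb 29, 1752 is in that span).
Apr 1, 1752 → Apr 1, 1753: 365 days.
Apr 1, 1753 → Apr 1, 1754: 365 days.
Apr 1, 1754 → Apr 1, 1755: 365 days.
Apr 1, 1755 → Apr 1, 1756: 366 days (Feb 29, 1756 is in that span).
Apr 1, 1756 → May 1, 1756: 30 days (April has 30).
May 1, 1756 → Jun 1, 1756: 31 days (May has 31).
Jun 1, 1756 → Jul 1, 1756: 30 days (June has 30).
Jul 1, 1756 → Aug 1, 1756: 31 days (July has 31).
Aug 1, 1756 → Sep 1, 1756: 31 days (August has 31).
Sep 1, 1756 → Oct 1, 1756: 30 days (September has 30).
Oct 1, 1756 → Nov 1, 1756: 31 days (October has 31).
Nov 1, 1756 → Dec 1, 1756: 30 days (November has 30).
Dec 1, 1756 → Jan 1, 1757: 31 days (December has 31).
Jan 1, 1757 → Feb 1, 1757: 31 days (January has 31).
Feb 1, 1757 → Mar 1, 1757: 28 days (February has 28).
Mar 1, 1757 → Apr 1, 1757: 31 days (March has 31).
Apr 1, 1757 → Apr 14, 1757: 13 days.
Total: 6953 days.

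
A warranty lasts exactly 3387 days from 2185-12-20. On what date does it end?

+365 (one year) → Dec 20, 2186 (3022 left).
+365 (one year) → Dec 20, 2187 (2657 left).
+366 (one year; includes Feb 29, 2188) → Dec 20, 2188 (2291 left).
+365 (one year) → Dec 20, 2189 (1926 left).
+365 (one year) → Dec 20, 2190 (1561 left).
+365 (one year) → Dec 20, 2191 (1196 left).
+366 (one year; includes Feb 29, 2192) → Dec 20, 2192 (830 left).
+365 (one year) → Dec 20, 2193 (465 left).
+365 (one year) → Dec 20, 2194 (100 left).
Dec has 31 days: +12 → Jan 1, 2195 (88 left).
Jan has 31 days: +31 → Feb 1, 2195 (57 left).
Feb has 28 days: +28 → Mar 1, 2195 (29 left).
+29 → Mar 30, 2195.

March 30, 2195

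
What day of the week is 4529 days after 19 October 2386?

Sunday

First find the weekday of Oct 19, 2386. Doomsday rule: the anchor day for the 2300s is Wednesday. For year 86: 86÷12 = 7 r 2, and 2÷4 = 0, so 7+2+0 = 9.
Wednesday + 9 ≡ Friday — that's 2386's doomsday.
In October the doomsday date is Oct 10.
Oct 19 is 9 days after Oct 10; 9 mod 7 = 2, so Friday + 2 = Sunday.
4529 mod 7 = 0, so 4529 days after a Sunday is Sunday + 0 = Sunday.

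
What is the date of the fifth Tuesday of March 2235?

March 1, 2235 is a Sunday.
The first Tuesday is therefore March 3 (2 days later).
The fifth Tuesday is 3 + 4×7 = March 31.

March 31, 2235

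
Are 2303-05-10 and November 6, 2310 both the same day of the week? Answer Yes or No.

From May 10, 2303 to Nov 6, 2310 is 2737 days.
2737 mod 7 = 0, so they are the same weekday.
(May 10, 2303 is a Sunday; Nov 6, 2310 is a Sunday.)

Yes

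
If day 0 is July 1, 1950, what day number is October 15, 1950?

106

Jul 1, 1950 → Aug 1, 1950: 31 days (July has 31).
Aug 1, 1950 → Sep 1, 1950: 31 days (August has 31).
Sep 1, 1950 → Oct 1, 1950: 30 days (September has 30).
Oct 1, 1950 → Oct 15, 1950: 14 days.
Total: 106 days.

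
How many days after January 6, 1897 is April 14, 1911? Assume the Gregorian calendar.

5210

Jan 6, 1897 → Jan 6, 1898: 365 days.
Jan 6, 1898 → Jan 6, 1899: 365 days.
Jan 6, 1899 → Jan 6, 1900: 365 days.
Jan 6, 1900 → Jan 6, 1901: 365 days.
Jan 6, 1901 → Jan 6, 1902: 365 days.
Jan 6, 1902 → Jan 6, 1903: 365 days.
Jan 6, 1903 → Jan 6, 1904: 365 days.
Jan 6, 1904 → Jan 6, 1905: 366 days (Feb 29, 1904 is in that span).
Jan 6, 1905 → Jan 6, 1906: 365 days.
Jan 6, 1906 → Jan 6, 1907: 365 days.
Jan 6, 1907 → Jan 6, 1908: 365 days.
Jan 6, 1908 → Jan 6, 1909: 366 days (Feb 29, 1908 is in that span).
Jan 6, 1909 → Jan 6, 1910: 365 days.
Jan 6, 1910 → Jan 6, 1911: 365 days.
Jan 6, 1911 → Feb 6, 1911: 31 days (January has 31).
Feb 6, 1911 → Mar 6, 1911: 28 days (February has 28).
Mar 6, 1911 → Apr 6, 1911: 31 days (March has 31).
Apr 6, 1911 → Apr 14, 1911: 8 days.
Total: 5210 days.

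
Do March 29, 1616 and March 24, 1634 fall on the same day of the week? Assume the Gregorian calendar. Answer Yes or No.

From Mar 29, 1616 to Mar 24, 1634 is 6569 days.
6569 mod 7 = 3, so they are different weekdays.
(Mar 29, 1616 is a Tuesday; Mar 24, 1634 is a Friday.)

No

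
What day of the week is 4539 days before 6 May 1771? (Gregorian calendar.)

May 6, 1771 is a Monday.
4539 mod 7 = 3, so 4539 days before a Monday is Monday − 3 = Friday.

Friday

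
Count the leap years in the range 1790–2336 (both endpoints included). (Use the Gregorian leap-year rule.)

132

Multiples of 4 in [1790,2336]: 137.
Of those, multiples of 100: 6 (not leap unless ÷400).
Multiples of 400: 1.
Leap years = 137 − 6 + 1 = 132.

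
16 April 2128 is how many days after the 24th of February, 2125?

1147

Feb 24, 2125 → Feb 24, 2126: 365 days.
Feb 24, 2126 → Feb 24, 2127: 365 days.
Feb 24, 2127 → Feb 24, 2128: 365 days.
Feb 24, 2128 → Mar 24, 2128: 29 days (February has 29).
Mar 24, 2128 → Apr 16, 2128: 23 days.
Total: 1147 days.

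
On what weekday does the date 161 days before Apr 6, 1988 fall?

Apr 6, 1988 is a Wednesday.
161 mod 7 = 0, so 161 days before a Wednesday is Wednesday − 0 = Wednesday.

Wednesday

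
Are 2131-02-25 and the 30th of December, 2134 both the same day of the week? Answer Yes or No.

No

From Feb 25, 2131 to Dec 30, 2134 is 1404 days.
1404 mod 7 = 4, so they are different weekdays.
(Feb 25, 2131 is a Sunday; Dec 30, 2134 is a Thursday.)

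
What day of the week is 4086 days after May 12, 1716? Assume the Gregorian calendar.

First find the weekday of May 12, 1716. Doomsday rule: the anchor day for the 1700s is Sunday. For year 16: 16÷12 = 1 r 4, and 4÷4 = 1, so 1+4+1 = 6.
Sunday + 6 ≡ Saturday — that's 1716's doomsday.
In May the doomsday date is May 9.
May 12 is 3 days after May 9; 3 mod 7 = 3, so Saturday + 3 = Tuesday.
4086 mod 7 = 5, so 4086 days after a Tuesday is Tuesday + 5 = Sunday.

Sunday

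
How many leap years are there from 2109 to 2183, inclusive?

18

Multiples of 4 in [2109,2183]: 18.
Of those, multiples of 100: 0 (not leap unless ÷400).
Multiples of 400: 0.
Leap years = 18 − 0 + 0 = 18.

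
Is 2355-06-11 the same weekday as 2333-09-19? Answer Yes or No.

No

From Sep 19, 2333 to Jun 11, 2355 is 7935 days.
7935 mod 7 = 4, so they are different weekdays.
(Sep 19, 2333 is a Tuesday; Jun 11, 2355 is a Saturday.)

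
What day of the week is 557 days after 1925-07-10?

First find the weekday of Jul 10, 1925. Doomsday rule: the anchor day for the 1900s is Wednesday. For year 25: 25÷12 = 2 r 1, and 1÷4 = 0, so 2+1+0 = 3.
Wednesday + 3 ≡ Saturday — that's 1925's doomsday.
In July the doomsday date is Jul 11.
Jul 10 is 1 day before Jul 11; 1 mod 7 = 1, so Saturday − 1 = Friday.
557 mod 7 = 4, so 557 days after a Friday is Friday + 4 = Tuesday.

Tuesday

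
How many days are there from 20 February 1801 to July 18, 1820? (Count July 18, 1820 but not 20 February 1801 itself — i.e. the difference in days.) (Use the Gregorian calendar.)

7088

Feb 20, 1801 → Feb 20, 1802: 365 days.
Feb 20, 1802 → Feb 20, 1803: 365 days.
Feb 20, 1803 → Feb 20, 1804: 365 days.
Feb 20, 1804 → Feb 20, 1805: 366 days (Feb 29, 1804 is in that span).
Feb 20, 1805 → Feb 20, 1806: 365 days.
Feb 20, 1806 → Feb 20, 1807: 365 days.
Feb 20, 1807 → Feb 20, 1808: 365 days.
Feb 20, 1808 → Feb 20, 1809: 366 days (Feb 29, 1808 is in that span).
Feb 20, 1809 → Feb 20, 1810: 365 days.
Feb 20, 1810 → Feb 20, 1811: 365 days.
Feb 20, 1811 → Feb 20, 1812: 365 days.
Feb 20, 1812 → Feb 20, 1813: 366 days (Feb 29, 1812 is in that span).
Feb 20, 1813 → Feb 20, 1814: 365 days.
Feb 20, 1814 → Feb 20, 1815: 365 days.
Feb 20, 1815 → Feb 20, 1816: 365 days.
Feb 20, 1816 → Feb 20, 1817: 366 days (Feb 29, 1816 is in that span).
Feb 20, 1817 → Feb 20, 1818: 365 days.
Feb 20, 1818 → Feb 20, 1819: 365 days.
Feb 20, 1819 → Feb 20, 1820: 365 days.
Feb 20, 1820 → Mar 20, 1820: 29 days (February has 29).
Mar 20, 1820 → Apr 20, 1820: 31 days (March has 31).
Apr 20, 1820 → May 20, 1820: 30 days (April has 30).
May 20, 1820 → Jun 20, 1820: 31 days (May has 31).
Jun 20, 1820 → Jul 18, 1820: 28 days.
Total: 7088 days.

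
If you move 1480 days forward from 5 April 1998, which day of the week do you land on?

First find the weekday of Apr 5, 1998. Doomsday rule: the anchor day for the 1900s is Wednesday. For year 98: 98÷12 = 8 r 2, and 2÷4 = 0, so 8+2+0 = 10.
Wednesday + 10 ≡ Saturday — that's 1998's doomsday.
In April the doomsday date is Apr 4.
Apr 5 is 1 day after Apr 4; 1 mod 7 = 1, so Saturday + 1 = Sunday.
1480 mod 7 = 3, so 1480 days after a Sunday is Sunday + 3 = Wednesday.

Wednesday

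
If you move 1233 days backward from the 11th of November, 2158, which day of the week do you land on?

Nov 11, 2158 is a Saturday.
1233 mod 7 = 1, so 1233 days before a Saturday is Saturday − 1 = Friday.

Friday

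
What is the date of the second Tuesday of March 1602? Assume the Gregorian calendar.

March 1, 1602 is a Friday.
The first Tuesday is therefore March 5 (4 days later).
The second Tuesday is 5 + 1×7 = March 12.

March 12, 1602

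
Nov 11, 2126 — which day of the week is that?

Monday

Doomsday rule: the anchor day for the 2100s is Sunday. For year 26: 26÷12 = 2 r 2, and 2÷4 = 0, so 2+2+0 = 4.
Sunday + 4 ≡ Thursday — that's 2126's doomsday.
In November the doomsday date is Nov 7.
Nov 11 is 4 days after Nov 7; 4 mod 7 = 4, so Thursday + 4 = Monday.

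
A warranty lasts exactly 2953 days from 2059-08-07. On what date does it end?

+366 (one year; includes Feb 29, 2060) → Aug 7, 2060 (2587 left).
+365 (one year) → Aug 7, 2061 (2222 left).
+365 (one year) → Aug 7, 2062 (1857 left).
+365 (one year) → Aug 7, 2063 (1492 left).
+366 (one year; includes Feb 29, 2064) → Aug 7, 2064 (1126 left).
+365 (one year) → Aug 7, 2065 (761 left).
+365 (one year) → Aug 7, 2066 (396 left).
Aug has 31 days: +25 → Sep 1, 2066 (371 left).
Sep has 30 days: +30 → Oct 1, 2066 (341 left).
Oct has 31 days: +31 → Nov 1, 2066 (310 left).
Nov has 30 days: +30 → Dec 1, 2066 (280 left).
Dec has 31 days: +31 → Jan 1, 2067 (249 left).
Jan has 31 days: +31 → Feb 1, 2067 (218 left).
Feb has 28 days: +28 → Mar 1, 2067 (190 left).
Mar has 31 days: +31 → Apr 1, 2067 (159 left).
Apr has 30 days: +30 → May 1, 2067 (129 left).
May has 31 days: +31 → Jun 1, 2067 (98 left).
Jun has 30 days: +30 → Jul 1, 2067 (68 left).
Jul has 31 days: +31 → Aug 1, 2067 (37 left).
Aug has 31 days: +31 → Sep 1, 2067 (6 left).
+6 → Sep 7, 2067.

September 7, 2067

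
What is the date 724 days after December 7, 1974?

November 30, 1976

+365 (one year) → Dec 7, 1975 (359 left).
Dec has 31 days: +25 → Jan 1, 1976 (334 left).
Jan has 31 days: +31 → Feb 1, 1976 (303 left).
Feb has 29 days: +29 → Mar 1, 1976 (274 left).
Mar has 31 days: +31 → Apr 1, 1976 (243 left).
Apr has 30 days: +30 → May 1, 1976 (213 left).
May has 31 days: +31 → Jun 1, 1976 (182 left).
Jun has 30 days: +30 → Jul 1, 1976 (152 left).
Jul has 31 days: +31 → Aug 1, 1976 (121 left).
Aug has 31 days: +31 → Sep 1, 1976 (90 left).
Sep has 30 days: +30 → Oct 1, 1976 (60 left).
Oct has 31 days: +31 → Nov 1, 1976 (29 left).
+29 → Nov 30, 1976.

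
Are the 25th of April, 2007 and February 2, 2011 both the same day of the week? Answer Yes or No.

From Apr 25, 2007 to Feb 2, 2011 is 1379 days.
1379 mod 7 = 0, so they are the same weekday.
(Apr 25, 2007 is a Wednesday; Feb 2, 2011 is a Wednesday.)

Yes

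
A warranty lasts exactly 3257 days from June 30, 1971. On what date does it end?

+366 (one year; includes Feb 29, 1972) → Jun 30, 1972 (2891 left).
+365 (one year) → Jun 30, 1973 (2526 left).
+365 (one year) → Jun 30, 1974 (2161 left).
+365 (one year) → Jun 30, 1975 (1796 left).
+366 (one year; includes Feb 29, 1976) → Jun 30, 1976 (1430 left).
+365 (one year) → Jun 30, 1977 (1065 left).
+365 (one year) → Jun 30, 1978 (700 left).
+365 (one year) → Jun 30, 1979 (335 left).
Jun has 30 days: +1 → Jul 1, 1979 (334 left).
Jul has 31 days: +31 → Aug 1, 1979 (303 left).
Aug has 31 days: +31 → Sep 1, 1979 (272 left).
Sep has 30 days: +30 → Oct 1, 1979 (242 left).
Oct has 31 days: +31 → Nov 1, 1979 (211 left).
Nov has 30 days: +30 → Dec 1, 1979 (181 left).
Dec has 31 days: +31 → Jan 1, 1980 (150 left).
Jan has 31 days: +31 → Feb 1, 1980 (119 left).
Feb has 29 days: +29 → Mar 1, 1980 (90 left).
Mar has 31 days: +31 → Apr 1, 1980 (59 left).
Apr has 30 days: +30 → May 1, 1980 (29 left).
+29 → May 30, 1980.

May 30, 1980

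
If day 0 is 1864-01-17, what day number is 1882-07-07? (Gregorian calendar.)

Jan 17, 1864 → Jan 17, 1865: 366 days (Feb 29, 1864 is in that span).
Jan 17, 1865 → Jan 17, 1866: 365 days.
Jan 17, 1866 → Jan 17, 1867: 365 days.
Jan 17, 1867 → Jan 17, 1868: 365 days.
Jan 17, 1868 → Jan 17, 1869: 366 days (Feb 29, 1868 is in that span).
Jan 17, 1869 → Jan 17, 1870: 365 days.
Jan 17, 1870 → Jan 17, 1871: 365 days.
Jan 17, 1871 → Jan 17, 1872: 365 days.
Jan 17, 1872 → Jan 17, 1873: 366 days (Feb 29, 1872 is in that span).
Jan 17, 1873 → Jan 17, 1874: 365 days.
Jan 17, 1874 → Jan 17, 1875: 365 days.
Jan 17, 1875 → Jan 17, 1876: 365 days.
Jan 17, 1876 → Jan 17, 1877: 366 days (Feb 29, 1876 is in that span).
Jan 17, 1877 → Jan 17, 1878: 365 days.
Jan 17, 1878 → Jan 17, 1879: 365 days.
Jan 17, 1879 → Jan 17, 1880: 365 days.
Jan 17, 1880 → Jan 17, 1881: 366 days (Feb 29, 1880 is in that span).
Jan 17, 1881 → Jan 17, 1882: 365 days.
Jan 17, 1882 → Feb 17, 1882: 31 days (January has 31).
Feb 17, 1882 → Mar 17, 1882: 28 days (February has 28).
Mar 17, 1882 → Apr 17, 1882: 31 days (March has 31).
Apr 17, 1882 → May 17, 1882: 30 days (April has 30).
May 17, 1882 → Jun 17, 1882: 31 days (May has 31).
Jun 17, 1882 → Jul 7, 1882: 20 days.
Total: 6746 days.

6746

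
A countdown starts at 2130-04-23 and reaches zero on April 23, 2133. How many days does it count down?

1096

Apr 23, 2130 → Apr 23, 2131: 365 days.
Apr 23, 2131 → Apr 23, 2132: 366 days (Feb 29, 2132 is in that span).
Apr 23, 2132 → May 23, 2132: 30 days (April has 30).
May 23, 2132 → Jun 23, 2132: 31 days (May has 31).
Jun 23, 2132 → Jul 23, 2132: 30 days (June has 30).
Jul 23, 2132 → Aug 23, 2132: 31 days (July has 31).
Aug 23, 2132 → Sep 23, 2132: 31 days (August has 31).
Sep 23, 2132 → Oct 23, 2132: 30 days (September has 30).
Oct 23, 2132 → Nov 23, 2132: 31 days (October has 31).
Nov 23, 2132 → Dec 23, 2132: 30 days (November has 30).
Dec 23, 2132 → Jan 23, 2133: 31 days (December has 31).
Jan 23, 2133 → Feb 23, 2133: 31 days (January has 31).
Feb 23, 2133 → Mar 23, 2133: 28 days (February has 28).
Mar 23, 2133 → Apr 23, 2133: 31 days.
Total: 1096 days.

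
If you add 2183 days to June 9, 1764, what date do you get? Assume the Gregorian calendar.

June 1, 1770

+365 (one year) → Jun 9, 1765 (1818 left).
+365 (one year) → Jun 9, 1766 (1453 left).
+365 (one year) → Jun 9, 1767 (1088 left).
+366 (one year; includes Feb 29, 1768) → Jun 9, 1768 (722 left).
+365 (one year) → Jun 9, 1769 (357 left).
Jun has 30 days: +22 → Jul 1, 1769 (335 left).
Jul has 31 days: +31 → Aug 1, 1769 (304 left).
Aug has 31 days: +31 → Sep 1, 1769 (273 left).
Sep has 30 days: +30 → Oct 1, 1769 (243 left).
Oct has 31 days: +31 → Nov 1, 1769 (212 left).
Nov has 30 days: +30 → Dec 1, 1769 (182 left).
Dec has 31 days: +31 → Jan 1, 1770 (151 left).
Jan has 31 days: +31 → Feb 1, 1770 (120 left).
Feb has 28 days: +28 → Mar 1, 1770 (92 left).
Mar has 31 days: +31 → Apr 1, 1770 (61 left).
Apr has 30 days: +30 → May 1, 1770 (31 left).
May has 31 days: +31 → Jun 1, 1770 (0 left).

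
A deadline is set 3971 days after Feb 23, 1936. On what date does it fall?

+366 (one year; includes Feb 29, 1936) → Feb 23, 1937 (3605 left).
+365 (one year) → Feb 23, 1938 (3240 left).
+365 (one year) → Feb 23, 1939 (2875 left).
+365 (one year) → Feb 23, 1940 (2510 left).
+366 (one year; includes Feb 29, 1940) → Feb 23, 1941 (2144 left).
+365 (one year) → Feb 23, 1942 (1779 left).
+365 (one year) → Feb 23, 1943 (1414 left).
+365 (one year) → Feb 23, 1944 (1049 left).
+366 (one year; includes Feb 29, 1944) → Feb 23, 1945 (683 left).
+365 (one year) → Feb 23, 1946 (318 left).
Feb has 28 days: +6 → Mar 1, 1946 (312 left).
Mar has 31 days: +31 → Apr 1, 1946 (281 left).
Apr has 30 days: +30 → May 1, 1946 (251 left).
May has 31 days: +31 → Jun 1, 1946 (220 left).
Jun has 30 days: +30 → Jul 1, 1946 (190 left).
Jul has 31 days: +31 → Aug 1, 1946 (159 left).
Aug has 31 days: +31 → Sep 1, 1946 (128 left).
Sep has 30 days: +30 → Oct 1, 1946 (98 left).
Oct has 31 days: +31 → Nov 1, 1946 (67 left).
Nov has 30 days: +30 → Dec 1, 1946 (37 left).
Dec has 31 days: +31 → Jan 1, 1947 (6 left).
+6 → Jan 7, 1947.

January 7, 1947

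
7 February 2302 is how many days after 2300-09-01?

Sep 1, 2300 → Sep 1, 2301: 365 days.
Sep 1, 2301 → Oct 1, 2301: 30 days (September has 30).
Oct 1, 2301 → Nov 1, 2301: 31 days (October has 31).
Nov 1, 2301 → Dec 1, 2301: 30 days (November has 30).
Dec 1, 2301 → Jan 1, 2302: 31 days (December has 31).
Jan 1, 2302 → Feb 1, 2302: 31 days (January has 31).
Feb 1, 2302 → Feb 7, 2302: 6 days.
Total: 524 days.

524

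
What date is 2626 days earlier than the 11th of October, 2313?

−365 (one year) → Oct 11, 2312 (2261 left).
−366 (one year; includes Feb 29, 2312) → Oct 11, 2311 (1895 left).
−365 (one year) → Oct 11, 2310 (1530 left).
−365 (one year) → Oct 11, 2309 (1165 left).
−365 (one year) → Oct 11, 2308 (800 left).
−366 (one year; includes Feb 29, 2308) → Oct 11, 2307 (434 left).
−365 (one year) → Oct 11, 2306 (69 left).
−11 → Sep 30, 2306 (end of Sep, 30 days; 58 left).
−30 → Aug 31, 2306 (end of Aug, 31 days; 28 left).
−28 → Aug 3, 2306.

August 3, 2306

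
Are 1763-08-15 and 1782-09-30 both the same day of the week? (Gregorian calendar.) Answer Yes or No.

From Aug 15, 1763 to Sep 30, 1782 is 6986 days.
6986 mod 7 = 0, so they are the same weekday.
(Aug 15, 1763 is a Monday; Sep 30, 1782 is a Monday.)

Yes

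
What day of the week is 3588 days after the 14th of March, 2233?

Monday

Mar 14, 2233 is a Thursday.
3588 mod 7 = 4, so 3588 days after a Thursday is Thursday + 4 = Monday.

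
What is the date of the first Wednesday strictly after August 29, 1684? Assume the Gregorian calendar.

Aug 29, 1684 is a Tuesday.
From Tuesday to the next Wednesday is 1 day.
Aug 29, 1684 + 1 = Aug 30, 1684.

August 30, 1684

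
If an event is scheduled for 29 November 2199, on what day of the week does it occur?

Friday

Doomsday rule: the anchor day for the 2100s is Sunday. For year 99: 99÷12 = 8 r 3, and 3÷4 = 0, so 8+3+0 = 11.
Sunday + 11 ≡ Thursday — that's 2199's doomsday.
In November the doomsday date is Nov 7.
Nov 29 is 22 days after Nov 7; 22 mod 7 = 1, so Thursday + 1 = Friday.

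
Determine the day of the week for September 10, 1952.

Doomsday rule: the anchor day for the 1900s is Wednesday. For year 52: 52÷12 = 4 r 4, and 4÷4 = 1, so 4+4+1 = 9.
Wednesday + 9 ≡ Friday — that's 1952's doomsday.
In September the doomsday date is Sep 5.
Sep 10 is 5 days after Sep 5; 5 mod 7 = 5, so Friday + 5 = Wednesday.

Wednesday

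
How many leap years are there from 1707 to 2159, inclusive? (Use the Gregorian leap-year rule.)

Multiples of 4 in [1707,2159]: 113.
Of those, multiples of 100: 4 (not leap unless ÷400).
Multiples of 400: 1.
Leap years = 113 − 4 + 1 = 110.

110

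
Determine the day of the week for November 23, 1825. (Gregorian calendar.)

Doomsday rule: the anchor day for the 1800s is Friday. For year 25: 25÷12 = 2 r 1, and 1÷4 = 0, so 2+1+0 = 3.
Friday + 3 ≡ Monday — that's 1825's doomsday.
In November the doomsday date is Nov 7.
Nov 23 is 16 days after Nov 7; 16 mod 7 = 2, so Monday + 2 = Wednesday.

Wednesday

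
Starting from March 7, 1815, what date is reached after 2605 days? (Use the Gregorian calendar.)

April 24, 1822

+366 (one year; includes Feb 29, 1816) → Mar 7, 1816 (2239 left).
+365 (one year) → Mar 7, 1817 (1874 left).
+365 (one year) → Mar 7, 1818 (1509 left).
+365 (one year) → Mar 7, 1819 (1144 left).
+366 (one year; includes Feb 29, 1820) → Mar 7, 1820 (778 left).
+365 (one year) → Mar 7, 1821 (413 left).
+365 (one year) → Mar 7, 1822 (48 left).
Mar has 31 days: +25 → Apr 1, 1822 (23 left).
+23 → Apr 24, 1822.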